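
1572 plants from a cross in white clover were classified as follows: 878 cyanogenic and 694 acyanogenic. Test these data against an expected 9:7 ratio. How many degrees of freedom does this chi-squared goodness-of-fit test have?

A goodness-of-fit test with 2 phenotype classes has df = 2 − 1 = 1.

1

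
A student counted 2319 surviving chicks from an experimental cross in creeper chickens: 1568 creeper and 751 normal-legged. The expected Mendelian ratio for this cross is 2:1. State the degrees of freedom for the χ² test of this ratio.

A goodness-of-fit test with 2 phenotype classes has df = 2 − 1 = 1.

1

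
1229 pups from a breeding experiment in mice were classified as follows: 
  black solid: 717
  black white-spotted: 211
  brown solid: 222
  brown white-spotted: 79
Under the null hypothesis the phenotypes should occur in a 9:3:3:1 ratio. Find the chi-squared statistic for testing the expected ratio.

Under the 9:3:3:1 hypothesis (Σ ratio = 16, N = 1229):
  black solid: 1229 × 9/16 = 691.3125
  black white-spotted: 1229 × 3/16 = 230.4375
  brown solid: 1229 × 3/16 = 230.4375
  brown white-spotted: 1229 × 1/16 = 76.8125
χ² = Σ (O − E)² / E
  black solid: (717 − 691.3125)² / 691.3125 = 0.9545
  black white-spotted: (211 − 230.4375)² / 230.4375 = 1.6396
  brown solid: (222 − 230.4375)² / 230.4375 = 0.3089
  brown white-spotted: (79 − 76.8125)² / 76.8125 = 0.0623
χ² = 0.9545 + 1.6396 + 0.3089 + 0.0623 = 2.9653 ≈ 2.965

2.965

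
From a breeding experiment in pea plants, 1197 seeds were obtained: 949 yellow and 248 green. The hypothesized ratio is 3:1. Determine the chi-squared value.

Expected counts for N = 1197 under a 3:1 ratio (total parts = 4):
  yellow: 1197 × 3/4 = 897.75
  green: 1197 × 1/4 = 299.25
χ² = Σ (O − E)² / E
  yellow: (949 − 897.75)² / 897.75 = 2.9257
  green: (248 − 299.25)² / 299.25 = 8.7772
χ² = 2.9257 + 8.7772 = 11.7029 ≈ 11.703

11.703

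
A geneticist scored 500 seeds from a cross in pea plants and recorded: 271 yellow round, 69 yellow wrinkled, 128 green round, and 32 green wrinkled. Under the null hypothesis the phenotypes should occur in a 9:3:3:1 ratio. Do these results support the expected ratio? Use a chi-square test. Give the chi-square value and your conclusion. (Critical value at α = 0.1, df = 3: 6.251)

19.438; not consistent

Under the 9:3:3:1 hypothesis (Σ ratio = 16, N = 500):
  yellow round: 500 × 9/16 = 281.25
  yellow wrinkled: 500 × 3/16 = 93.75
  green round: 500 × 3/16 = 93.75
  green wrinkled: 500 × 1/16 = 31.25
χ² = Σ (O − E)² / E
  yellow round: (271 − 281.25)² / 281.25 = 0.3736
  yellow wrinkled: (69 − 93.75)² / 93.75 = 6.5340
  green round: (128 − 93.75)² / 93.75 = 12.5127
  green wrinkled: (32 − 31.25)² / 31.25 = 0.0180
χ² = 0.3736 + 6.5340 + 12.5127 + 0.0180 = 19.4383 ≈ 19.438
Degrees of freedom = 4 − 1 = 3; critical value at α = 0.1 is 6.251.
Since 19.438 > 6.251, we reject the null hypothesis — the data do not fit the 9:3:3:1 ratio.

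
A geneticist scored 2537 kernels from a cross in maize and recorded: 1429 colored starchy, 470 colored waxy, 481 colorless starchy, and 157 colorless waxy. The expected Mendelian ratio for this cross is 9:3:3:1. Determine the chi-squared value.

Expected counts for N = 2537 under a 9:3:3:1 ratio (total parts = 16):
  colored starchy: 2537 × 9/16 = 1427.0625
  colored waxy: 2537 × 3/16 = 475.6875
  colorless starchy: 2537 × 3/16 = 475.6875
  colorless waxy: 2537 × 1/16 = 158.5625
χ² = Σ (O − E)² / E
  colored starchy: (1429 − 1427.0625)² / 1427.0625 = 0.0026
  colored waxy: (470 − 475.6875)² / 475.6875 = 0.0680
  colorless starchy: (481 − 475.6875)² / 475.6875 = 0.0593
  colorless waxy: (157 − 158.5625)² / 158.5625 = 0.0154
χ² = 0.0026 + 0.0680 + 0.0593 + 0.0154 = 0.1453 ≈ 0.145

0.145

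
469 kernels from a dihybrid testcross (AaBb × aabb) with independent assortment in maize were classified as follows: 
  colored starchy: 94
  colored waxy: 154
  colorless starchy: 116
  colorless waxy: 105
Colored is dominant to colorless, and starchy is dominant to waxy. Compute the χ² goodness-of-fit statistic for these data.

A dihybrid testcross with independent assortment gives a 1:1:1:1 ratio.
The 1:1:1:1 ratio has 4 parts, so with N = 469 the expected counts are:
  colored starchy: 469 × 1/4 = 117.25
  colored waxy: 469 × 1/4 = 117.25
  colorless starchy: 469 × 1/4 = 117.25
  colorless waxy: 469 × 1/4 = 117.25
χ² = Σ (O − E)² / E
  colored starchy: (94 − 117.25)² / 117.25 = 4.6103
  colored waxy: (154 − 117.25)² / 117.25 = 11.5187
  colorless starchy: (116 − 117.25)² / 117.25 = 0.0133
  colorless waxy: (105 − 117.25)² / 117.25 = 1.2799
χ² = 4.6103 + 11.5187 + 0.0133 + 1.2799 = 17.4222 ≈ 17.422

17.422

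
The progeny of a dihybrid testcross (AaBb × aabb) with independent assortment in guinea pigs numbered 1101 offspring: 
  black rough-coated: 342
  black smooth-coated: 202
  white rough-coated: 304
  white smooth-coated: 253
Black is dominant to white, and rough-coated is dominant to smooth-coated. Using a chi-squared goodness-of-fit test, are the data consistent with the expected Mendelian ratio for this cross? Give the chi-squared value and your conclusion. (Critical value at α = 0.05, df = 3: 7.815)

40.482; not consistent

A dihybrid testcross with independent assortment gives a 1:1:1:1 ratio.
Under the 1:1:1:1 hypothesis (Σ ratio = 4, N = 1101):
  black rough-coated: 1101 × 1/4 = 275.25
  black smooth-coated: 1101 × 1/4 = 275.25
  white rough-coated: 1101 × 1/4 = 275.25
  white smooth-coated: 1101 × 1/4 = 275.25
χ² = Σ (O − E)² / E
  black rough-coated: (342 − 275.25)² / 275.25 = 16.1873
  black smooth-coated: (202 − 275.25)² / 275.25 = 19.4934
  white rough-coated: (304 − 275.25)² / 275.25 = 3.0030
  white smooth-coated: (253 − 275.25)² / 275.25 = 1.7986
χ² = 16.1873 + 19.4934 + 3.0030 + 1.7986 = 40.4823 ≈ 40.482
Degrees of freedom = 4 − 1 = 3; critical value at α = 0.05 is 7.815.
Since 40.482 > 7.815, we reject the null hypothesis — the data do not fit the 1:1:1:1 ratio.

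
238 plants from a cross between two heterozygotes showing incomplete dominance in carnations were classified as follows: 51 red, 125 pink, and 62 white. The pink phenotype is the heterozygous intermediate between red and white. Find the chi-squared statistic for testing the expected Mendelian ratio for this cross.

1.622

With incomplete dominance, a heterozygote × heterozygote cross gives a 1:2:1 phenotypic ratio.
Total ratio parts = 4. Expected numbers out of 238:
  red: 238 × 1/4 = 59.5
  pink: 238 × 2/4 = 119
  white: 238 × 1/4 = 59.5
χ² = Σ (O − E)² / E
  red: (51 − 59.5)² / 59.5 = 1.2143
  pink: (125 − 119)² / 119 = 0.3025
  white: (62 − 59.5)² / 59.5 = 0.1050
χ² = 1.2143 + 0.3025 + 0.1050 = 1.6218 ≈ 1.622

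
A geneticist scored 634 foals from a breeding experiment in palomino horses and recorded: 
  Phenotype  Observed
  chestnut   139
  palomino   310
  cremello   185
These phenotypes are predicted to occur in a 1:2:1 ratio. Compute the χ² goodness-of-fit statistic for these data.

Expected counts for N = 634 under a 1:2:1 ratio (total parts = 4):
  chestnut: 634 × 1/4 = 158.5
  palomino: 634 × 2/4 = 317
  cremello: 634 × 1/4 = 158.5
χ² = Σ (O − E)² / E
  chestnut: (139 − 158.5)² / 158.5 = 2.3991
  palomino: (310 − 317)² / 317 = 0.1546
  cremello: (185 − 158.5)² / 158.5 = 4.4306
χ² = 2.3991 + 0.1546 + 4.4306 = 6.9843 ≈ 6.984

6.984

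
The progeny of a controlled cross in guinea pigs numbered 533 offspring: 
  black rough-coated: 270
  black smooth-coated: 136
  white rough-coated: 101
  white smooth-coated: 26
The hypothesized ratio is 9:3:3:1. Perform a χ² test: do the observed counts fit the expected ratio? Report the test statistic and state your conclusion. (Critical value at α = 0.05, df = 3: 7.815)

17.594; not consistent

Expected counts for N = 533 under a 9:3:3:1 ratio (total parts = 16):
  black rough-coated: 533 × 9/16 = 299.8125
  black smooth-coated: 533 × 3/16 = 99.9375
  white rough-coated: 533 × 3/16 = 99.9375
  white smooth-coated: 533 × 1/16 = 33.3125
χ² = Σ (O − E)² / E
  black rough-coated: (270 − 299.8125)² / 299.8125 = 2.9645
  black smooth-coated: (136 − 99.9375)² / 99.9375 = 13.0132
  white rough-coated: (101 − 99.9375)² / 99.9375 = 0.0113
  white smooth-coated: (26 − 33.3125)² / 33.3125 = 1.6052
χ² = 2.9645 + 13.0132 + 0.0113 + 1.6052 = 17.5942 ≈ 17.594
Degrees of freedom = 4 − 1 = 3; critical value at α = 0.05 is 7.815.
Since 17.594 > 7.815, we reject the null hypothesis — the data do not fit the 9:3:3:1 ratio.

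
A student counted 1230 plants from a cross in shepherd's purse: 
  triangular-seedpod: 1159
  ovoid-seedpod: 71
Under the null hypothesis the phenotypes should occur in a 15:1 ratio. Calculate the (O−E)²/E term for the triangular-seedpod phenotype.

0.030

The 15:1 ratio has 16 parts, so with N = 1230 the expected counts are:
  triangular-seedpod: 1230 × 15/16 = 1153.125
  ovoid-seedpod: 1230 × 1/16 = 76.875
Contribution of triangular-seedpod: (1159 − 1153.125)² / 1153.125 = 0.0299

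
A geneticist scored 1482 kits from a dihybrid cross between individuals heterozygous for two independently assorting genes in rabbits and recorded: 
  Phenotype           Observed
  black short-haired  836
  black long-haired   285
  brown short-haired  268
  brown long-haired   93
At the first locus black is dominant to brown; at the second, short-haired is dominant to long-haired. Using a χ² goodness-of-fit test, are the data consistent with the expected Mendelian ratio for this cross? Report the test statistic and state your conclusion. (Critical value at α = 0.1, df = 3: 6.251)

A dihybrid F₂ with independent assortment and complete dominance at both loci gives a 9:3:3:1 phenotypic ratio.
Expected counts for N = 1482 under a 9:3:3:1 ratio (total parts = 16):
  black short-haired: 1482 × 9/16 = 833.625
  black long-haired: 1482 × 3/16 = 277.875
  brown short-haired: 1482 × 3/16 = 277.875
  brown long-haired: 1482 × 1/16 = 92.625
χ² = Σ (O − E)² / E
  black short-haired: (836 − 833.625)² / 833.625 = 0.0068
  black long-haired: (285 − 277.875)² / 277.875 = 0.1827
  brown short-haired: (268 − 277.875)² / 277.875 = 0.3509
  brown long-haired: (93 − 92.625)² / 92.625 = 0.0015
χ² = 0.0068 + 0.1827 + 0.3509 + 0.0015 = 0.5419 ≈ 0.542
Degrees of freedom = 4 − 1 = 3; critical value at α = 0.1 is 6.251.
Since 0.542 < 6.251, we fail to reject the null hypothesis — the data are consistent with the 9:3:3:1 ratio.

0.542; consistent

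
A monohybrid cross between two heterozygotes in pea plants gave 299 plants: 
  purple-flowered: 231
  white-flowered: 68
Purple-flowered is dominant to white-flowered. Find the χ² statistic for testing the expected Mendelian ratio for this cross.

For a monohybrid cross between heterozygotes with complete dominance, the expected phenotypic ratio is 3:1.
Expected counts for N = 299 under a 3:1 ratio (total parts = 4):
  purple-flowered: 299 × 3/4 = 224.25
  white-flowered: 299 × 1/4 = 74.75
χ² = Σ (O − E)² / E
  purple-flowered: (231 − 224.25)² / 224.25 = 0.2032
  white-flowered: (68 − 74.75)² / 74.75 = 0.6095
χ² = 0.2032 + 0.6095 = 0.8127 ≈ 0.813

0.813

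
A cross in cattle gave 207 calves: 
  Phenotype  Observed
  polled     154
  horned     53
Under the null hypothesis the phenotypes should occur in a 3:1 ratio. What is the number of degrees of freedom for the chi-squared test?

A goodness-of-fit test with 2 phenotype classes has df = 2 − 1 = 1.

1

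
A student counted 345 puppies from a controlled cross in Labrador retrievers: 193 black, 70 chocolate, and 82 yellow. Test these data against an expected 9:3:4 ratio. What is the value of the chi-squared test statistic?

0.652

The 9:3:4 ratio has 16 parts, so with N = 345 the expected counts are:
  black: 345 × 9/16 = 194.0625
  chocolate: 345 × 3/16 = 64.6875
  yellow: 345 × 4/16 = 86.25
χ² = Σ (O − E)² / E
  black: (193 − 194.0625)² / 194.0625 = 0.0058
  chocolate: (70 − 64.6875)² / 64.6875 = 0.4363
  yellow: (82 − 86.25)² / 86.25 = 0.2094
χ² = 0.0058 + 0.4363 + 0.2094 = 0.6515 ≈ 0.652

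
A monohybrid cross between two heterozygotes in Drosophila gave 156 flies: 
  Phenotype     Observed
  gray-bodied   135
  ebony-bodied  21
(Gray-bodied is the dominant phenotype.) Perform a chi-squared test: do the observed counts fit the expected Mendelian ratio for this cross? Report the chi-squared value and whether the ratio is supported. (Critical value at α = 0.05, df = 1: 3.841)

For a monohybrid cross between heterozygotes with complete dominance, the expected phenotypic ratio is 3:1.
The 3:1 ratio has 4 parts, so with N = 156 the expected counts are:
  gray-bodied: 156 × 3/4 = 117
  ebony-bodied: 156 × 1/4 = 39
χ² = Σ (O − E)² / E
  gray-bodied: (135 − 117)² / 117 = 2.7692
  ebony-bodied: (21 − 39)² / 39 = 8.3077
χ² = 2.7692 + 8.3077 = 11.0769 ≈ 11.077
Degrees of freedom = 2 − 1 = 1; critical value at α = 0.05 is 3.841.
Since 11.077 > 3.841, we reject the null hypothesis — the data do not fit the 3:1 ratio.

11.077; not consistent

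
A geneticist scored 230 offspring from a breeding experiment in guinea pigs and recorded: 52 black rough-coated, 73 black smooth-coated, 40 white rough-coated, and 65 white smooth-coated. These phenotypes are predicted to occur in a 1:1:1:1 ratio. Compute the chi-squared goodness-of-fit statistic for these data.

The 1:1:1:1 ratio has 4 parts, so with N = 230 the expected counts are:
  black rough-coated: 230 × 1/4 = 57.5
  black smooth-coated: 230 × 1/4 = 57.5
  white rough-coated: 230 × 1/4 = 57.5
  white smooth-coated: 230 × 1/4 = 57.5
χ² = Σ (O − E)² / E
  black rough-coated: (52 − 57.5)² / 57.5 = 0.5261
  black smooth-coated: (73 − 57.5)² / 57.5 = 4.1783
  white rough-coated: (40 − 57.5)² / 57.5 = 5.3261
  white smooth-coated: (65 − 57.5)² / 57.5 = 0.9783
χ² = 0.5261 + 4.1783 + 5.3261 + 0.9783 = 11.0088 ≈ 11.009

11.009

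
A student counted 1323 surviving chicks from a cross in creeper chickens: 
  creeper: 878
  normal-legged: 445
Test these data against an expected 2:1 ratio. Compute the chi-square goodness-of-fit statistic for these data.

Under the 2:1 hypothesis (Σ ratio = 3, N = 1323):
  creeper: 1323 × 2/3 = 882
  normal-legged: 1323 × 1/3 = 441
χ² = Σ (O − E)² / E
  creeper: (878 − 882)² / 882 = 0.0181
  normal-legged: (445 − 441)² / 441 = 0.0363
χ² = 0.0181 + 0.0363 = 0.0544 ≈ 0.054

0.054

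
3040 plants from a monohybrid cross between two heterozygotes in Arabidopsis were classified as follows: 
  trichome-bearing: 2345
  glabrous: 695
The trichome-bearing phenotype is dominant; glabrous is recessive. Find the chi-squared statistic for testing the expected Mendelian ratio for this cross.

7.412

For a monohybrid cross between heterozygotes with complete dominance, the expected phenotypic ratio is 3:1.
Under the 3:1 hypothesis (Σ ratio = 4, N = 3040):
  trichome-bearing: 3040 × 3/4 = 2280
  glabrous: 3040 × 1/4 = 760
χ² = Σ (O − E)² / E
  trichome-bearing: (2345 − 2280)² / 2280 = 1.8531
  glabrous: (695 − 760)² / 760 = 5.5592
χ² = 1.8531 + 5.5592 = 7.4123 ≈ 7.412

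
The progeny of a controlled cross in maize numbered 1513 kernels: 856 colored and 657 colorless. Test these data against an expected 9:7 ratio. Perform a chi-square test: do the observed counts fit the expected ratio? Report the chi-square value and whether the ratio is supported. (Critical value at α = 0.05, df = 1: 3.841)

0.065; consistent

The 9:7 ratio has 16 parts, so with N = 1513 the expected counts are:
  colored: 1513 × 9/16 = 851.0625
  colorless: 1513 × 7/16 = 661.9375
χ² = Σ (O − E)² / E
  colored: (856 − 851.0625)² / 851.0625 = 0.0286
  colorless: (657 − 661.9375)² / 661.9375 = 0.0368
χ² = 0.0286 + 0.0368 = 0.0654 ≈ 0.065
Degrees of freedom = 2 − 1 = 1; critical value at α = 0.05 is 3.841.
Since 0.065 < 3.841, we fail to reject the null hypothesis — the data are consistent with the 9:7 ratio.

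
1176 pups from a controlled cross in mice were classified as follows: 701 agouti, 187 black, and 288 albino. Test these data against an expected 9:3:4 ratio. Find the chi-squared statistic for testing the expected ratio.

7.571

Expected counts for N = 1176 under a 9:3:4 ratio (total parts = 16):
  agouti: 1176 × 9/16 = 661.5
  black: 1176 × 3/16 = 220.5
  albino: 1176 × 4/16 = 294
χ² = Σ (O − E)² / E
  agouti: (701 − 661.5)² / 661.5 = 2.3587
  black: (187 − 220.5)² / 220.5 = 5.0896
  albino: (288 − 294)² / 294 = 0.1224
χ² = 2.3587 + 5.0896 + 0.1224 = 7.5707 ≈ 7.571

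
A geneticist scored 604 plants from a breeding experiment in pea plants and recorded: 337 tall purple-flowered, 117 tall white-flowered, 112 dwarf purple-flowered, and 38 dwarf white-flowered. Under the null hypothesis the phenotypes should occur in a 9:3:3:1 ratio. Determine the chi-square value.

0.162

The 9:3:3:1 ratio has 16 parts, so with N = 604 the expected counts are:
  tall purple-flowered: 604 × 9/16 = 339.75
  tall white-flowered: 604 × 3/16 = 113.25
  dwarf purple-flowered: 604 × 3/16 = 113.25
  dwarf white-flowered: 604 × 1/16 = 37.75
χ² = Σ (O − E)² / E
  tall purple-flowered: (337 − 339.75)² / 339.75 = 0.0223
  tall white-flowered: (117 − 113.25)² / 113.25 = 0.1242
  dwarf purple-flowered: (112 − 113.25)² / 113.25 = 0.0138
  dwarf white-flowered: (38 − 37.75)² / 37.75 = 0.0017
χ² = 0.0223 + 0.1242 + 0.0138 + 0.0017 = 0.162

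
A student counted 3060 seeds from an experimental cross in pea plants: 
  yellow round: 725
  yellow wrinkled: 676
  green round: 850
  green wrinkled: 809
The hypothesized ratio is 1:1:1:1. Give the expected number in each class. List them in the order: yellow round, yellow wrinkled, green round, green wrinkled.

765, 765, 765, 765

The 1:1:1:1 ratio has 4 parts, so with N = 3060 the expected counts are:
  yellow round: 3060 × 1/4 = 765
  yellow wrinkled: 3060 × 1/4 = 765
  green round: 3060 × 1/4 = 765
  green wrinkled: 3060 × 1/4 = 765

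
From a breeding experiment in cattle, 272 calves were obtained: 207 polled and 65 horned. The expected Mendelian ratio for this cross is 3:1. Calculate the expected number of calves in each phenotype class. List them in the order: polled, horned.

204, 68

Under the 3:1 hypothesis (Σ ratio = 4, N = 272):
  polled: 272 × 3/4 = 204
  horned: 272 × 1/4 = 68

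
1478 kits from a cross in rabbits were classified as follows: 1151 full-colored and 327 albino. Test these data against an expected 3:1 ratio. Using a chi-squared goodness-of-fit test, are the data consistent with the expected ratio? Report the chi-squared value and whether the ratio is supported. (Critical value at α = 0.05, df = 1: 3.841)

Expected counts for N = 1478 under a 3:1 ratio (total parts = 4):
  full-colored: 1478 × 3/4 = 1108.5
  albino: 1478 × 1/4 = 369.5
χ² = Σ (O − E)² / E
  full-colored: (1151 − 1108.5)² / 1108.5 = 1.6295
  albino: (327 − 369.5)² / 369.5 = 4.8884
χ² = 1.6295 + 4.8884 = 6.5179 ≈ 6.518
Degrees of freedom = 2 − 1 = 1; critical value at α = 0.05 is 3.841.
Since 6.518 > 3.841, we reject the null hypothesis — the data do not fit the 3:1 ratio.

6.518; not consistent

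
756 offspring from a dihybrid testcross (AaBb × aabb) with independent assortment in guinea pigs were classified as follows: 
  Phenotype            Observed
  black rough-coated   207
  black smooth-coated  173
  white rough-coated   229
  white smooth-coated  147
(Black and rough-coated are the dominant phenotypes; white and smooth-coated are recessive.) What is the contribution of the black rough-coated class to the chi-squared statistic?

A dihybrid testcross with independent assortment gives a 1:1:1:1 ratio.
Under the 1:1:1:1 hypothesis (Σ ratio = 4, N = 756):
  black rough-coated: 756 × 1/4 = 189
  black smooth-coated: 756 × 1/4 = 189
  white rough-coated: 756 × 1/4 = 189
  white smooth-coated: 756 × 1/4 = 189
Contribution of black rough-coated: (207 − 189)² / 189 = 1.7143

1.714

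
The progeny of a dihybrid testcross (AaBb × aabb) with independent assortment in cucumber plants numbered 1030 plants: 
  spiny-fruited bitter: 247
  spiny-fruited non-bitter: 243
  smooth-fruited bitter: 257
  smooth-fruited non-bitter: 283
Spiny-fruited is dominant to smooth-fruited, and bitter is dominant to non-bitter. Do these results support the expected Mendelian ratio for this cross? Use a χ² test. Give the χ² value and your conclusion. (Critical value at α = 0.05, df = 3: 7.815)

A dihybrid testcross with independent assortment gives a 1:1:1:1 ratio.
Total ratio parts = 4. Expected numbers out of 1030:
  spiny-fruited bitter: 1030 × 1/4 = 257.5
  spiny-fruited non-bitter: 1030 × 1/4 = 257.5
  smooth-fruited bitter: 1030 × 1/4 = 257.5
  smooth-fruited non-bitter: 1030 × 1/4 = 257.5
χ² = Σ (O − E)² / E
  spiny-fruited bitter: (247 − 257.5)² / 257.5 = 0.4282
  spiny-fruited non-bitter: (243 − 257.5)² / 257.5 = 0.8165
  smooth-fruited bitter: (257 − 257.5)² / 257.5 = 0.0010
  smooth-fruited non-bitter: (283 − 257.5)² / 257.5 = 2.5252
χ² = 0.4282 + 0.8165 + 0.0010 + 2.5252 = 3.7709 ≈ 3.771
Degrees of freedom = 4 − 1 = 3; critical value at α = 0.05 is 7.815.
Since 3.771 < 7.815, we fail to reject the null hypothesis — the data are consistent with the 1:1:1:1 ratio.

3.771; consistent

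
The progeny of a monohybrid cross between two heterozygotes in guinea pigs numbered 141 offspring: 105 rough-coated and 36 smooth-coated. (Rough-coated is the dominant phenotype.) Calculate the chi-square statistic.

0.021

For a monohybrid cross between heterozygotes with complete dominance, the expected phenotypic ratio is 3:1.
Total ratio parts = 4. Expected numbers out of 141:
  rough-coated: 141 × 3/4 = 105.75
  smooth-coated: 141 × 1/4 = 35.25
χ² = Σ (O − E)² / E
  rough-coated: (105 − 105.75)² / 105.75 = 0.0053
  smooth-coated: (36 − 35.25)² / 35.25 = 0.0160
χ² = 0.0053 + 0.0160 = 0.0213 ≈ 0.021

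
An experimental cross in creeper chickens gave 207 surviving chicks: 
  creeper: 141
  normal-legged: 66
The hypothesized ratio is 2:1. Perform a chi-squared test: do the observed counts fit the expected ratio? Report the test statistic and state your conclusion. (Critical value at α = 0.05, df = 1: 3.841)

Under the 2:1 hypothesis (Σ ratio = 3, N = 207):
  creeper: 207 × 2/3 = 138
  normal-legged: 207 × 1/3 = 69
χ² = Σ (O − E)² / E
  creeper: (141 − 138)² / 138 = 0.0652
  normal-legged: (66 − 69)² / 69 = 0.1304
χ² = 0.0652 + 0.1304 = 0.1956 ≈ 0.196
Degrees of freedom = 2 − 1 = 1; critical value at α = 0.05 is 3.841.
Since 0.196 < 3.841, we fail to reject the null hypothesis — the data are consistent with the 2:1 ratio.

0.196; consistent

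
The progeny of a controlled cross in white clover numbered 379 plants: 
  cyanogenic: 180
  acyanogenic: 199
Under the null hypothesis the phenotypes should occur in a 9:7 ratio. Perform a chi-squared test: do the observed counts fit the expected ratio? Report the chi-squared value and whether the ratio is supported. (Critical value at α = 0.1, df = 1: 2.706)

The 9:7 ratio has 16 parts, so with N = 379 the expected counts are:
  cyanogenic: 379 × 9/16 = 213.1875
  acyanogenic: 379 × 7/16 = 165.8125
χ² = Σ (O − E)² / E
  cyanogenic: (180 − 213.1875)² / 213.1875 = 5.1664
  acyanogenic: (199 − 165.8125)² / 165.8125 = 6.6425
χ² = 5.1664 + 6.6425 = 11.8089 ≈ 11.809
Degrees of freedom = 2 − 1 = 1; critical value at α = 0.1 is 2.706.
Since 11.809 > 2.706, we reject the null hypothesis — the data do not fit the 9:7 ratio.

11.809; not consistent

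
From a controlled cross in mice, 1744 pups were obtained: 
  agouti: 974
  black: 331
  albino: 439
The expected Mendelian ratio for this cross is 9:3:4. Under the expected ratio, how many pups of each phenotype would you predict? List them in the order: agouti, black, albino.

The 9:3:4 ratio has 16 parts, so with N = 1744 the expected counts are:
  agouti: 1744 × 9/16 = 981
  black: 1744 × 3/16 = 327
  albino: 1744 × 4/16 = 436

981, 327, 436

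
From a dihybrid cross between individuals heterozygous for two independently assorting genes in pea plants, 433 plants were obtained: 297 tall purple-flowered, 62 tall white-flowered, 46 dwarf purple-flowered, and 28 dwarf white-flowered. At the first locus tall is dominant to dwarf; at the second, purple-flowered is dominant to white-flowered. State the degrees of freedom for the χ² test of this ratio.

A dihybrid F₂ with independent assortment and complete dominance at both loci gives a 9:3:3:1 phenotypic ratio.
A goodness-of-fit test with 4 phenotype classes has df = 4 − 1 = 3.

3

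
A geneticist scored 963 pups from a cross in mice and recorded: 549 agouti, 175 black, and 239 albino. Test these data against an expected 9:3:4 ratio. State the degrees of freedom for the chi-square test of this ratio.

A goodness-of-fit test with 3 phenotype classes has df = 3 − 1 = 2.

2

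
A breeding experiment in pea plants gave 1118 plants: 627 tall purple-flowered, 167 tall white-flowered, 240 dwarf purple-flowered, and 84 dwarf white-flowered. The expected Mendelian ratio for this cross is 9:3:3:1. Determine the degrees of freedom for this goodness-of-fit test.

3

A goodness-of-fit test with 4 phenotype classes has df = 4 − 1 = 3.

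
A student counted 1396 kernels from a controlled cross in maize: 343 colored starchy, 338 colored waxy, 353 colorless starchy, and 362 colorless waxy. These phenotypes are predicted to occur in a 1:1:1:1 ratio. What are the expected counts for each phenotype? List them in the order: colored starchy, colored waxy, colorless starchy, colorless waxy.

Expected counts for N = 1396 under a 1:1:1:1 ratio (total parts = 4):
  colored starchy: 1396 × 1/4 = 349
  colored waxy: 1396 × 1/4 = 349
  colorless starchy: 1396 × 1/4 = 349
  colorless waxy: 1396 × 1/4 = 349

349, 349, 349, 349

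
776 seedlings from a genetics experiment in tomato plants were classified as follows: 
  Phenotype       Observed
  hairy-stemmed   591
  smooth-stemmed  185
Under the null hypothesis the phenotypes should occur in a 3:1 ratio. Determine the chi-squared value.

Total ratio parts = 4. Expected numbers out of 776:
  hairy-stemmed: 776 × 3/4 = 582
  smooth-stemmed: 776 × 1/4 = 194
χ² = Σ (O − E)² / E
  hairy-stemmed: (591 − 582)² / 582 = 0.1392
  smooth-stemmed: (185 − 194)² / 194 = 0.4175
χ² = 0.1392 + 0.4175 = 0.5567 ≈ 0.557

0.557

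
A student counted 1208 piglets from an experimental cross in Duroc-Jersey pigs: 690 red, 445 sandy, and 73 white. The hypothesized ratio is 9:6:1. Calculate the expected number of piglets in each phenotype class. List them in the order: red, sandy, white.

679.5, 453, 75.5

Under the 9:6:1 hypothesis (Σ ratio = 16, N = 1208):
  red: 1208 × 9/16 = 679.5
  sandy: 1208 × 6/16 = 453
  white: 1208 × 1/16 = 75.5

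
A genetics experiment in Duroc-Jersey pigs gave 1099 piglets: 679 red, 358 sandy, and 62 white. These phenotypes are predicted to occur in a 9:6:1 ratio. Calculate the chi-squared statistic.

Total ratio parts = 16. Expected numbers out of 1099:
  red: 1099 × 9/16 = 618.1875
  sandy: 1099 × 6/16 = 412.125
  white: 1099 × 1/16 = 68.6875
χ² = Σ (O − E)² / E
  red: (679 − 618.1875)² / 618.1875 = 5.9823
  sandy: (358 − 412.125)² / 412.125 = 7.1083
  white: (62 − 68.6875)² / 68.6875 = 0.6511
χ² = 5.9823 + 7.1083 + 0.6511 = 13.7417 ≈ 13.742

13.742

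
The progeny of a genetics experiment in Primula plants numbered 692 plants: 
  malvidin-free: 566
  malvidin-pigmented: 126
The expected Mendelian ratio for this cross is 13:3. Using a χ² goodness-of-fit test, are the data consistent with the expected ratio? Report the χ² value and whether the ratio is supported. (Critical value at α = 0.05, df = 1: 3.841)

Under the 13:3 hypothesis (Σ ratio = 16, N = 692):
  malvidin-free: 692 × 13/16 = 562.25
  malvidin-pigmented: 692 × 3/16 = 129.75
χ² = Σ (O − E)² / E
  malvidin-free: (566 − 562.25)² / 562.25 = 0.0250
  malvidin-pigmented: (126 − 129.75)² / 129.75 = 0.1084
χ² = 0.0250 + 0.1084 = 0.1334 ≈ 0.133
Degrees of freedom = 2 − 1 = 1; critical value at α = 0.05 is 3.841.
Since 0.133 < 3.841, we fail to reject the null hypothesis — the data are consistent with the 13:3 ratio.

0.133; consistent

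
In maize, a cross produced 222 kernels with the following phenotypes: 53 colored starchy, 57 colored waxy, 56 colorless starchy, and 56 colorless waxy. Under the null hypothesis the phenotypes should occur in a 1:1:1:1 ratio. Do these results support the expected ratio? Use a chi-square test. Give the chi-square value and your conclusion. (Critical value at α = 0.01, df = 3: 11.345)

0.162; consistent

Expected counts for N = 222 under a 1:1:1:1 ratio (total parts = 4):
  colored starchy: 222 × 1/4 = 55.5
  colored waxy: 222 × 1/4 = 55.5
  colorless starchy: 222 × 1/4 = 55.5
  colorless waxy: 222 × 1/4 = 55.5
χ² = Σ (O − E)² / E
  colored starchy: (53 − 55.5)² / 55.5 = 0.1126
  colored waxy: (57 − 55.5)² / 55.5 = 0.0405
  colorless starchy: (56 − 55.5)² / 55.5 = 0.0045
  colorless waxy: (56 − 55.5)² / 55.5 = 0.0045
χ² = 0.1126 + 0.0405 + 0.0045 + 0.0045 = 0.1621 ≈ 0.162
Degrees of freedom = 4 − 1 = 3; critical value at α = 0.01 is 11.345.
Since 0.162 < 11.345, we fail to reject the null hypothesis — the data are consistent with the 1:1:1:1 ratio.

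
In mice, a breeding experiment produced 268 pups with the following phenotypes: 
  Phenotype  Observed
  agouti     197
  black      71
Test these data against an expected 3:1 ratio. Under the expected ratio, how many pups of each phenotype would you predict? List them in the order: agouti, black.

201, 67

Expected counts for N = 268 under a 3:1 ratio (total parts = 4):
  agouti: 268 × 3/4 = 201
  black: 268 × 1/4 = 67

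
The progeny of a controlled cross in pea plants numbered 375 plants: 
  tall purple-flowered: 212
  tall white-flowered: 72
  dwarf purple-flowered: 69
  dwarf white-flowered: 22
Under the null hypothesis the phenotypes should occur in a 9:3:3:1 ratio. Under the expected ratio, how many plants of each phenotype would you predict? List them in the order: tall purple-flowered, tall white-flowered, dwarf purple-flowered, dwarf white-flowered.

210.9375, 70.3125, 70.3125, 23.4375

Total ratio parts = 16. Expected numbers out of 375:
  tall purple-flowered: 375 × 9/16 = 210.9375
  tall white-flowered: 375 × 3/16 = 70.3125
  dwarf purple-flowered: 375 × 3/16 = 70.3125
  dwarf white-flowered: 375 × 1/16 = 23.4375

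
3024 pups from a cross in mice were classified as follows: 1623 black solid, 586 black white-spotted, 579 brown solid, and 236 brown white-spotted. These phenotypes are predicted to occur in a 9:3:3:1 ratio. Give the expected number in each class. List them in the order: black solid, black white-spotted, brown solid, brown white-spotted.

1701, 567, 567, 189

Under the 9:3:3:1 hypothesis (Σ ratio = 16, N = 3024):
  black solid: 3024 × 9/16 = 1701
  black white-spotted: 3024 × 3/16 = 567
  brown solid: 3024 × 3/16 = 567
  brown white-spotted: 3024 × 1/16 = 189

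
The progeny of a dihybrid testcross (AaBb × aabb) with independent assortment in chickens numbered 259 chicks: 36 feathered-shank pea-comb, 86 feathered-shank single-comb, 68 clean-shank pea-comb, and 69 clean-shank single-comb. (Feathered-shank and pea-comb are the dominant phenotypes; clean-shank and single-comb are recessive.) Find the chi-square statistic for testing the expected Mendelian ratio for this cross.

20.181

A dihybrid testcross with independent assortment gives a 1:1:1:1 ratio.
The 1:1:1:1 ratio has 4 parts, so with N = 259 the expected counts are:
  feathered-shank pea-comb: 259 × 1/4 = 64.75
  feathered-shank single-comb: 259 × 1/4 = 64.75
  clean-shank pea-comb: 259 × 1/4 = 64.75
  clean-shank single-comb: 259 × 1/4 = 64.75
χ² = Σ (O − E)² / E
  feathered-shank pea-comb: (36 − 64.75)² / 64.75 = 12.7654
  feathered-shank single-comb: (86 − 64.75)² / 64.75 = 6.9739
  clean-shank pea-comb: (68 − 64.75)² / 64.75 = 0.1631
  clean-shank single-comb: (69 − 64.75)² / 64.75 = 0.2790
χ² = 12.7654 + 6.9739 + 0.1631 + 0.2790 = 20.1814 ≈ 20.181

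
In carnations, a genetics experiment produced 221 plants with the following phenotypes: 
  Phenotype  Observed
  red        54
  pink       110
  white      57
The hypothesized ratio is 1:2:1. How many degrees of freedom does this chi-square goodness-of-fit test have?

A goodness-of-fit test with 3 phenotype classes has df = 3 − 1 = 2.

2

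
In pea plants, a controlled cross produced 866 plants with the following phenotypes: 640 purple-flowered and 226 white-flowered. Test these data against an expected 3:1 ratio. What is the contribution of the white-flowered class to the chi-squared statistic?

Expected counts for N = 866 under a 3:1 ratio (total parts = 4):
  purple-flowered: 866 × 3/4 = 649.5
  white-flowered: 866 × 1/4 = 216.5
Contribution of white-flowered: (226 − 216.5)² / 216.5 = 0.4169

0.417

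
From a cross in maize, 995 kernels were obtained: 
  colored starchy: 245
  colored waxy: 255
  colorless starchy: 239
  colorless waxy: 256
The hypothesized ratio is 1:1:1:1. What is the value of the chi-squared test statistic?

0.807

The 1:1:1:1 ratio has 4 parts, so with N = 995 the expected counts are:
  colored starchy: 995 × 1/4 = 248.75
  colored waxy: 995 × 1/4 = 248.75
  colorless starchy: 995 × 1/4 = 248.75
  colorless waxy: 995 × 1/4 = 248.75
χ² = Σ (O − E)² / E
  colored starchy: (245 − 248.75)² / 248.75 = 0.0565
  colored waxy: (255 − 248.75)² / 248.75 = 0.1570
  colorless starchy: (239 − 248.75)² / 248.75 = 0.3822
  colorless waxy: (256 − 248.75)² / 248.75 = 0.2113
χ² = 0.0565 + 0.1570 + 0.3822 + 0.2113 = 0.807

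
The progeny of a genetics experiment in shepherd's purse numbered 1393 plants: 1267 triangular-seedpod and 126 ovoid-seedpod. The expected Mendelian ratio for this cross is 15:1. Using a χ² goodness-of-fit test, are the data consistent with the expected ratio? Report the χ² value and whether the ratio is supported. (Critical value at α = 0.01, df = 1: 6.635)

18.575; not consistent

The 15:1 ratio has 16 parts, so with N = 1393 the expected counts are:
  triangular-seedpod: 1393 × 15/16 = 1305.9375
  ovoid-seedpod: 1393 × 1/16 = 87.0625
χ² = Σ (O − E)² / E
  triangular-seedpod: (1267 − 1305.9375)² / 1305.9375 = 1.1610
  ovoid-seedpod: (126 − 87.0625)² / 87.0625 = 17.4143
χ² = 1.1610 + 17.4143 = 18.5753 ≈ 18.575
Degrees of freedom = 2 − 1 = 1; critical value at α = 0.01 is 6.635.
Since 18.575 > 6.635, we reject the null hypothesis — the data do not fit the 15:1 ratio.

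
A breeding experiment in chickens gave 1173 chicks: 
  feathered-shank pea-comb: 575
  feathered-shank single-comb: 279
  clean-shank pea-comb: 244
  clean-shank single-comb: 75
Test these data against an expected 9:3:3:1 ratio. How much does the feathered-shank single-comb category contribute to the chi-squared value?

15.861

Expected counts for N = 1173 under a 9:3:3:1 ratio (total parts = 16):
  feathered-shank pea-comb: 1173 × 9/16 = 659.8125
  feathered-shank single-comb: 1173 × 3/16 = 219.9375
  clean-shank pea-comb: 1173 × 3/16 = 219.9375
  clean-shank single-comb: 1173 × 1/16 = 73.3125
Contribution of feathered-shank single-comb: (279 − 219.9375)² / 219.9375 = 15.8608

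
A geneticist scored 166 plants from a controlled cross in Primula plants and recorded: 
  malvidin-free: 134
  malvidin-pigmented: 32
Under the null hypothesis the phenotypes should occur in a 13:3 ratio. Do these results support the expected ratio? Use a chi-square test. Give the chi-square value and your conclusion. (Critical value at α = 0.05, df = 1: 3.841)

The 13:3 ratio has 16 parts, so with N = 166 the expected counts are:
  malvidin-free: 166 × 13/16 = 134.875
  malvidin-pigmented: 166 × 3/16 = 31.125
χ² = Σ (O − E)² / E
  malvidin-free: (134 − 134.875)² / 134.875 = 0.0057
  malvidin-pigmented: (32 − 31.125)² / 31.125 = 0.0246
χ² = 0.0057 + 0.0246 = 0.0303 ≈ 0.030
Degrees of freedom = 2 − 1 = 1; critical value at α = 0.05 is 3.841.
Since 0.030 < 3.841, we fail to reject the null hypothesis — the data are consistent with the 13:3 ratio.

0.030; consistent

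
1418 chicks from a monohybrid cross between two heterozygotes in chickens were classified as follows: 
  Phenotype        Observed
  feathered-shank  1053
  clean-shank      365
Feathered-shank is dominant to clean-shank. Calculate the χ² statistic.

0.415

For a monohybrid cross between heterozygotes with complete dominance, the expected phenotypic ratio is 3:1.
Total ratio parts = 4. Expected numbers out of 1418:
  feathered-shank: 1418 × 3/4 = 1063.5
  clean-shank: 1418 × 1/4 = 354.5
χ² = Σ (O − E)² / E
  feathered-shank: (1053 − 1063.5)² / 1063.5 = 0.1037
  clean-shank: (365 − 354.5)² / 354.5 = 0.3110
χ² = 0.1037 + 0.3110 = 0.4147 ≈ 0.415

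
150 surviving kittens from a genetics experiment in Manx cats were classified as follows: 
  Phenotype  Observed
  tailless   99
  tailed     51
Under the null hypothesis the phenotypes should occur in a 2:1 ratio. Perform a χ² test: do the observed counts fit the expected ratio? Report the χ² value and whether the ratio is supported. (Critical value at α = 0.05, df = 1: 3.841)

0.030; consistent

Under the 2:1 hypothesis (Σ ratio = 3, N = 150):
  tailless: 150 × 2/3 = 100
  tailed: 150 × 1/3 = 50
χ² = Σ (O − E)² / E
  tailless: (99 − 100)² / 100 = 0.0100
  tailed: (51 − 50)² / 50 = 0.0200
χ² = 0.0100 + 0.0200 = 0.030
Degrees of freedom = 2 − 1 = 1; critical value at α = 0.05 is 3.841.
Since 0.030 < 3.841, we fail to reject the null hypothesis — the data are consistent with the 2:1 ratio.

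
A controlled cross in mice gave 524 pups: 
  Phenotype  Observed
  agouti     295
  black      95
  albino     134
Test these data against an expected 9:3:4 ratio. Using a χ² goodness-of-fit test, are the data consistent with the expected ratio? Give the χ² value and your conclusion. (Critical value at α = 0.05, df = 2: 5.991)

0.176; consistent

Expected counts for N = 524 under a 9:3:4 ratio (total parts = 16):
  agouti: 524 × 9/16 = 294.75
  black: 524 × 3/16 = 98.25
  albino: 524 × 4/16 = 131
χ² = Σ (O − E)² / E
  agouti: (295 − 294.75)² / 294.75 = 0.0002
  black: (95 − 98.25)² / 98.25 = 0.1075
  albino: (134 − 131)² / 131 = 0.0687
χ² = 0.0002 + 0.1075 + 0.0687 = 0.1764 ≈ 0.176
Degrees of freedom = 3 − 1 = 2; critical value at α = 0.05 is 5.991.
Since 0.176 < 5.991, we fail to reject the null hypothesis — the data are consistent with the 9:3:4 ratio.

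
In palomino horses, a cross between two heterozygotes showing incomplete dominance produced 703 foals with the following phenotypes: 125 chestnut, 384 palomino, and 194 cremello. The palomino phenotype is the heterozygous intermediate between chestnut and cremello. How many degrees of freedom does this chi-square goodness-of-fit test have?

With incomplete dominance, a heterozygote × heterozygote cross gives a 1:2:1 phenotypic ratio.
A goodness-of-fit test with 3 phenotype classes has df = 3 − 1 = 2.

2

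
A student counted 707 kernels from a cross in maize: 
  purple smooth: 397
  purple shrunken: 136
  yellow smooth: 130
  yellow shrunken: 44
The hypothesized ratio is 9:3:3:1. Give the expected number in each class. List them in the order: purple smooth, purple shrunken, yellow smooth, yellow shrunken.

397.6875, 132.5625, 132.5625, 44.1875

Total ratio parts = 16. Expected numbers out of 707:
  purple smooth: 707 × 9/16 = 397.6875
  purple shrunken: 707 × 3/16 = 132.5625
  yellow smooth: 707 × 3/16 = 132.5625
  yellow shrunken: 707 × 1/16 = 44.1875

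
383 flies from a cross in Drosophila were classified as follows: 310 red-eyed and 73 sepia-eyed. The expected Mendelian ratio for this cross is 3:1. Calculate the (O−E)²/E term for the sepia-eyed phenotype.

Expected counts for N = 383 under a 3:1 ratio (total parts = 4):
  red-eyed: 383 × 3/4 = 287.25
  sepia-eyed: 383 × 1/4 = 95.75
Contribution of sepia-eyed: (73 − 95.75)² / 95.75 = 5.4054

5.405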